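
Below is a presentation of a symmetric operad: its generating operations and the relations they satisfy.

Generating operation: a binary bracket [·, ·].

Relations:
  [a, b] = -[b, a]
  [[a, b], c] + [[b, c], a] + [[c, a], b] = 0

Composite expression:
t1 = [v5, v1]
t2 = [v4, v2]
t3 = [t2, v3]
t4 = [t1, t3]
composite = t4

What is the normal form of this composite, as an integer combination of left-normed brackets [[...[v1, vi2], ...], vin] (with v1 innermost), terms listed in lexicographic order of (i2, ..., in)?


[[[[v1, v5], v2], v4], v3] - [[[[v1, v5], v3], v2], v4] + [[[[v1, v5], v3], v4], v2] - [[[[v1, v5], v4], v2], v3]

A multilinear Lie element is pinned by v1-initial words (v1 innermost).
Composite bracket: [[v5, v1], [[v4, v2], v3]]
Each bracket splits as ab - ba, giving 16 signed words (2^4 = 16).
Words beginning with v1 determine it all:
  word v1v5v2v4v3 has sign +1, contributing +[[[[v1, v5], v2], v4], v3]
  word v1v5v3v2v4 has sign -1, contributing -[[[[v1, v5], v3], v2], v4]
  word v1v5v3v4v2 has sign +1, contributing +[[[[v1, v5], v3], v4], v2]
  word v1v5v4v2v3 has sign -1, contributing -[[[[v1, v5], v4], v2], v3]


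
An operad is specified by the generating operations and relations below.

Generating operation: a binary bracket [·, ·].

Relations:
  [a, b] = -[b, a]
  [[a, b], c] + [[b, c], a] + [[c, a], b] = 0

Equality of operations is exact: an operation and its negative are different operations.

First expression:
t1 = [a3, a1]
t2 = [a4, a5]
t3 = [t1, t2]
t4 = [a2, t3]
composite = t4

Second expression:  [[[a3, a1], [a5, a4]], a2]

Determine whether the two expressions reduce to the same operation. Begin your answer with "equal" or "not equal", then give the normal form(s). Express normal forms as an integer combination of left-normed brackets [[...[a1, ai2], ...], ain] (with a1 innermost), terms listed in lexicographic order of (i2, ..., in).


The first expression, normalized: [[[[a1, a3], a4], a5], a2] - [[[[a1, a3], a5], a4], a2]
The second expression, normalized: [[[[a1, a3], a4], a5], a2] - [[[[a1, a3], a5], a4], a2]
One common form — equal.

equal; both compose to [[[[a1, a3], a4], a5], a2] - [[[[a1, a3], a5], a4], a2]


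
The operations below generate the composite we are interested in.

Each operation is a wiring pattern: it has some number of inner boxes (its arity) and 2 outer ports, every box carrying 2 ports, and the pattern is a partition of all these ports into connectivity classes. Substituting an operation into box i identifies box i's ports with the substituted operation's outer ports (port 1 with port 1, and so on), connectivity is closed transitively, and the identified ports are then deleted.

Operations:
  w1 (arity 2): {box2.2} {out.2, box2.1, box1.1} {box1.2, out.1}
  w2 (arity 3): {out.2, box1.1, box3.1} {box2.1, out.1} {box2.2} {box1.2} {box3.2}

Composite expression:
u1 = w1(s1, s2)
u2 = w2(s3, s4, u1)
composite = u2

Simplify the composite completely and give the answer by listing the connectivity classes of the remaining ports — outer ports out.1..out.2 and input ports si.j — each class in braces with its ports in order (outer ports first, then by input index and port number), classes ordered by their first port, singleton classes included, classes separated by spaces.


{out.1, s4.1} {out.2, s1.2, s3.1} {s1.1, s2.1} {s2.2} {s3.2} {s4.2}

Connectivity passes through glued w2-boundaries; trace each wire chain.
composing w1 on (s1, s2), with out.j its own outer ports: {out.1, s1.2} {out.2, s1.1, s2.1} {s2.2}
composing w2 on (s3, s4, s1, s2), with out.j its own outer ports: {out.1, s4.1} {out.2, s1.2, s3.1} {s1.1, s2.1} {s2.2} {s3.2} {s4.2}


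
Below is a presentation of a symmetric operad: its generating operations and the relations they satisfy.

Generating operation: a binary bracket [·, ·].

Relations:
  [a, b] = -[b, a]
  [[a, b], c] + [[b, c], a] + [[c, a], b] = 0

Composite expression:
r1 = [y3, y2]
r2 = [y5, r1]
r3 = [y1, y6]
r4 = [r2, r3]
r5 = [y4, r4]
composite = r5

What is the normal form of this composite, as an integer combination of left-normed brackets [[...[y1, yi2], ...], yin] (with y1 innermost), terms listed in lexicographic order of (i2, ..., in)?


A multilinear Lie element is pinned by y1-initial words (y1 innermost).
Composite bracket: [y4, [[y5, [y3, y2]], [y1, y6]]]
Full expansion: 32 signed words from ab - ba (2^5 = 32).
Coefficients come from the y1-initial words:
  from y1y6y2y3y5y4, sign +1: term +[[[[[y1, y6], y2], y3], y5], y4]
  from y1y6y3y2y5y4, sign -1: term -[[[[[y1, y6], y3], y2], y5], y4]
  from y1y6y5y2y3y4, sign -1: term -[[[[[y1, y6], y5], y2], y3], y4]
  from y1y6y5y3y2y4, sign +1: term +[[[[[y1, y6], y5], y3], y2], y4]

[[[[[y1, y6], y2], y3], y5], y4] - [[[[[y1, y6], y3], y2], y5], y4] - [[[[[y1, y6], y5], y2], y3], y4] + [[[[[y1, y6], y5], y3], y2], y4]


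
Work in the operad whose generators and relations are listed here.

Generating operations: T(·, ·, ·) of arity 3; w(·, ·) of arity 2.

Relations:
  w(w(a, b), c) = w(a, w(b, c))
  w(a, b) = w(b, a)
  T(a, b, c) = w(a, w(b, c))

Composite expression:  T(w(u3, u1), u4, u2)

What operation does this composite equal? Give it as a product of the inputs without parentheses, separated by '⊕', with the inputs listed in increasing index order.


Key point: T commutes, so take the u-inputs in any fixed order.
w(u3, u1) linearizes to u3 ⊕ u1
T(w(u3, u1), u4, u2) linearizes to u3 ⊕ u1 ⊕ u4 ⊕ u2
commutativity sorts the factors: u1 ⊕ u2 ⊕ u3 ⊕ u4

u1 ⊕ u2 ⊕ u3 ⊕ u4


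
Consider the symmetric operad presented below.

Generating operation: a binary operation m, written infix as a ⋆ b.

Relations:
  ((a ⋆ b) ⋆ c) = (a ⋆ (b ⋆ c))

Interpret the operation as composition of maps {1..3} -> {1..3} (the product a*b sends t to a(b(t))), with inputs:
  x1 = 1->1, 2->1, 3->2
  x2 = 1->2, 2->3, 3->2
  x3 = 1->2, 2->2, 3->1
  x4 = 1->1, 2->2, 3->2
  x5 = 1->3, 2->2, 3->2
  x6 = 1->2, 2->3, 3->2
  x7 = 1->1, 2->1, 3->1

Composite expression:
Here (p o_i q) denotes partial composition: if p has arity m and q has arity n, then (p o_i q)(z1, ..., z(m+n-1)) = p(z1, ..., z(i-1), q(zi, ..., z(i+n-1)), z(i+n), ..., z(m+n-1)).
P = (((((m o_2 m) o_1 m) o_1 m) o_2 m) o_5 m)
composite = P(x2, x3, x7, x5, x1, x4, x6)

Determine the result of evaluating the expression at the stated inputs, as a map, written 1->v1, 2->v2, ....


(x3 ⋆ x7) = 1->2, 2->2, 3->2
(x2 ⋆ (x3 ⋆ x7)) = 1->3, 2->3, 3->3
((x2 ⋆ (x3 ⋆ x7)) ⋆ x5) = 1->3, 2->3, 3->3
(x1 ⋆ x4) = 1->1, 2->1, 3->1
((x1 ⋆ x4) ⋆ x6) = 1->1, 2->1, 3->1
(((x2 ⋆ (x3 ⋆ x7)) ⋆ x5) ⋆ ((x1 ⋆ x4) ⋆ x6)) = 1->3, 2->3, 3->3

1->3, 2->3, 3->3


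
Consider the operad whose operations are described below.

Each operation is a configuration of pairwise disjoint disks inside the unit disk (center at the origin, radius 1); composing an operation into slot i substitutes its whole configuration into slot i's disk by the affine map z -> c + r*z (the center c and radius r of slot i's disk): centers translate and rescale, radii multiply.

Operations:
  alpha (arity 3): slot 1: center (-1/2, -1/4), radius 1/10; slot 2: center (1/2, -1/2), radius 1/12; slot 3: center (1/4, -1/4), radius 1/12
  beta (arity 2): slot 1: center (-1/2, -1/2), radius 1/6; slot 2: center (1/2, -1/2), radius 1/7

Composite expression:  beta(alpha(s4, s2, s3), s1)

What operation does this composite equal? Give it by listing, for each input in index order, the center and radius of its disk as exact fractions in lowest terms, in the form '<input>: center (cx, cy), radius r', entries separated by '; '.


s1: center (1/2, -1/2), radius 1/7; s2: center (-5/12, -7/12), radius 1/72; s3: center (-11/24, -13/24), radius 1/72; s4: center (-7/12, -13/24), radius 1/60

Follow each s-input down from beta: c' goes to c + r*c', radius to r*r'.
input s4: applying the 2 nested substitutions gives center (-7/12, -13/24), radius 1/60
input s2: applying the 2 nested substitutions gives center (-5/12, -7/12), radius 1/72
input s3: applying the 2 nested substitutions gives center (-11/24, -13/24), radius 1/72
input s1: applying the 1 nested substitution gives center (1/2, -1/2), radius 1/7


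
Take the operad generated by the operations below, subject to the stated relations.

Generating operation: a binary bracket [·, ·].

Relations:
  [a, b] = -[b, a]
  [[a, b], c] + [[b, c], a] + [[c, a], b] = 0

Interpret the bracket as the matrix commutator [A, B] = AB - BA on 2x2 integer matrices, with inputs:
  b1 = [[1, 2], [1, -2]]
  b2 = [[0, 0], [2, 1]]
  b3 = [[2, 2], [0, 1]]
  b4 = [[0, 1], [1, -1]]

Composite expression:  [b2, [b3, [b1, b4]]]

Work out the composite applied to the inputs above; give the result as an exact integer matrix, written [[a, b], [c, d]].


[[6, 3], [-14, -6]]

[b1, b4] = [[1, 1], [-2, -1]]
[b3, [b1, b4]] = [[-4, -3], [2, 4]]
[b2, [b3, [b1, b4]]] = [[6, 3], [-14, -6]]


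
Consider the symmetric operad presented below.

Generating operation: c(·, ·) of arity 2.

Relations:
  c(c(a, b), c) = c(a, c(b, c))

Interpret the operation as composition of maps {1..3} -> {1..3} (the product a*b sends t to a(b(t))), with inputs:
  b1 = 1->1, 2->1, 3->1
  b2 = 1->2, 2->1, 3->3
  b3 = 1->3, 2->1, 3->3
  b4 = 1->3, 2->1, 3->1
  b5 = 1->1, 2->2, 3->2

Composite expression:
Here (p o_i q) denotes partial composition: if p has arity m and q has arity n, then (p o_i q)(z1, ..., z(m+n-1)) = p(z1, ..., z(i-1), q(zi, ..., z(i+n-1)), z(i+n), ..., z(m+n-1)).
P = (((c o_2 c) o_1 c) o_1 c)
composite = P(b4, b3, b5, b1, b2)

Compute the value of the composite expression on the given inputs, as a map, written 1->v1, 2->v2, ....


1->1, 2->1, 3->1

c(b4, b3) = 1->1, 2->3, 3->1
c(c(b4, b3), b5) = 1->1, 2->3, 3->3
c(b1, b2) = 1->1, 2->1, 3->1
c(c(c(b4, b3), b5), c(b1, b2)) = 1->1, 2->1, 3->1


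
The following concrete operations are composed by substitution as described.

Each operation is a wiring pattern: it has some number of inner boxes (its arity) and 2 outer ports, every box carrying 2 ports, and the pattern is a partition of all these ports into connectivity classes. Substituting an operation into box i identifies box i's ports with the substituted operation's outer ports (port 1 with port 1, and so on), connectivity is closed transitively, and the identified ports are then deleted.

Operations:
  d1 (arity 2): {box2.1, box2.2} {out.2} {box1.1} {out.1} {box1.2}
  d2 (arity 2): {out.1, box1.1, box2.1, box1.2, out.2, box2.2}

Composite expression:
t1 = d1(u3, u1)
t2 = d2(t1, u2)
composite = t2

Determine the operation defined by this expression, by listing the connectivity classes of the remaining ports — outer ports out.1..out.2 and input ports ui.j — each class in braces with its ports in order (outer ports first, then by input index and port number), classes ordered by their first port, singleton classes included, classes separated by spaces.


After gluing at d2, chains via deleted ports link the u-ports.
after d1, the pattern on (u3, u1) reads {out.1} {out.2} {u1.1, u1.2} {u3.1} {u3.2} (out.j = its outer ports)
after d2, the pattern on (u3, u1, u2) reads {out.1, out.2, u2.1, u2.2} {u1.1, u1.2} {u3.1} {u3.2} (out.j = its outer ports)

{out.1, out.2, u2.1, u2.2} {u1.1, u1.2} {u3.1} {u3.2}


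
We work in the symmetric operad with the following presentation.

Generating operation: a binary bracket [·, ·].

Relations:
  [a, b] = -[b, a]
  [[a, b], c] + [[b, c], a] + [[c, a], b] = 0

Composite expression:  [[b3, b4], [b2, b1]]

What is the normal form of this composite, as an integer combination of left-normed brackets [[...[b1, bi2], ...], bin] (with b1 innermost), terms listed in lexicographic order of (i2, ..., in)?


[[[b1, b2], b3], b4] - [[[b1, b2], b4], b3]

Left-normed coefficients sit on the b1-initial expansion words.
Composite bracket: [[b3, b4], [b2, b1]]
Under [a, b] = ab - ba we get 8 signed associative words (2^3 = 8).
Keep just the words that open with b1:
  b1b2b3b4 appears with sign +1, giving the term +[[[b1, b2], b3], b4]
  b1b2b4b3 appears with sign -1, giving the term -[[[b1, b2], b4], b3]


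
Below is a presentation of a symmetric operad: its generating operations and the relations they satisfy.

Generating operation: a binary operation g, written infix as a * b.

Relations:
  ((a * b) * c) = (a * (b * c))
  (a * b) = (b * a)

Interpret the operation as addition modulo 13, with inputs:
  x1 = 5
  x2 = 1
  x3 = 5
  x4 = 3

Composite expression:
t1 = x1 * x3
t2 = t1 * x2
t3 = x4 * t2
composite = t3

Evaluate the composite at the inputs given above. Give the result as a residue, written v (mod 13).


1 (mod 13)

(x1 * x3) = 10
((x1 * x3) * x2) = 11
(x4 * ((x1 * x3) * x2)) = 1


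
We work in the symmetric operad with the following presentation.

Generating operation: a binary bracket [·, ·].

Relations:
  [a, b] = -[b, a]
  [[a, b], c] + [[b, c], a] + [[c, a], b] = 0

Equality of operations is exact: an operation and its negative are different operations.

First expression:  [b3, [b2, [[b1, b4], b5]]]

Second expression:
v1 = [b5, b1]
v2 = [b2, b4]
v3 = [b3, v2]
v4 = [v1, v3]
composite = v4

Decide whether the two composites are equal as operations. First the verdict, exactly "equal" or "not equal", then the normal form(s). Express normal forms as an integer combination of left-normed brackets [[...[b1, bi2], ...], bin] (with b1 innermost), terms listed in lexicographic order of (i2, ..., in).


not equal; first: [[[[b1, b4], b5], b2], b3]; second: [[[[b1, b5], b2], b4], b3] - [[[[b1, b5], b3], b2], b4] + [[[[b1, b5], b3], b4], b2] - [[[[b1, b5], b4], b2], b3]

The first expression, normalized: [[[[b1, b4], b5], b2], b3]
The second expression, normalized: [[[[b1, b5], b2], b4], b3] - [[[[b1, b5], b3], b2], b4] + [[[[b1, b5], b3], b4], b2] - [[[[b1, b5], b4], b2], b3]
The forms do not match — not equal.


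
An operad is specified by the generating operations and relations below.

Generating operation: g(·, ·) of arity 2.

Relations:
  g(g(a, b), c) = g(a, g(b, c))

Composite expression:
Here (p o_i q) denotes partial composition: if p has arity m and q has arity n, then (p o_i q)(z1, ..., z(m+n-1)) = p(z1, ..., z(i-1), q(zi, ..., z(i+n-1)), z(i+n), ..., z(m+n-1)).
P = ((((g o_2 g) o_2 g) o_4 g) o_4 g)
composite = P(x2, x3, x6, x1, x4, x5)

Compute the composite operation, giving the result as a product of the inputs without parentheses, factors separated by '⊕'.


x2 ⊕ x3 ⊕ x6 ⊕ x1 ⊕ x4 ⊕ x5

All parenthesizations of g agree; list the x-inputs left to right.
g(x3, x6) unparenthesizes to x3 ⊕ x6
g(x1, x4) unparenthesizes to x1 ⊕ x4
g(g(x1, x4), x5) unparenthesizes to x1 ⊕ x4 ⊕ x5
g(g(x3, x6), g(g(x1, x4), x5)) unparenthesizes to x3 ⊕ x6 ⊕ x1 ⊕ x4 ⊕ x5
g(x2, g(g(x3, x6), g(g(x1, x4), x5))) unparenthesizes to x2 ⊕ x3 ⊕ x6 ⊕ x1 ⊕ x4 ⊕ x5


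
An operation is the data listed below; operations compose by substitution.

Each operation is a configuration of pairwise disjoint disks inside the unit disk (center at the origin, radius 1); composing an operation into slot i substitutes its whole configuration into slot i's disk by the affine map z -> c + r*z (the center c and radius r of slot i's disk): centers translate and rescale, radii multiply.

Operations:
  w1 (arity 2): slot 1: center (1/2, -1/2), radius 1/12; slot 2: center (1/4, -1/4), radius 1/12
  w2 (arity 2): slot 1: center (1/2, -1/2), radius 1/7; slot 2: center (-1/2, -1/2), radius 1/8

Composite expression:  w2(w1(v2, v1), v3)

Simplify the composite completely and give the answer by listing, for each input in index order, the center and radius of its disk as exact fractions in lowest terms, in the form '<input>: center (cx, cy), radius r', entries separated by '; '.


Affine substitution under w2: radii multiply and v-centers shift.
v2 passes through 2 substitutions, ending at center (4/7, -4/7), radius 1/84
v1 passes through 2 substitutions, ending at center (15/28, -15/28), radius 1/84
v3 passes through 1 substitution, ending at center (-1/2, -1/2), radius 1/8

v1: center (15/28, -15/28), radius 1/84; v2: center (4/7, -4/7), radius 1/84; v3: center (-1/2, -1/2), radius 1/8


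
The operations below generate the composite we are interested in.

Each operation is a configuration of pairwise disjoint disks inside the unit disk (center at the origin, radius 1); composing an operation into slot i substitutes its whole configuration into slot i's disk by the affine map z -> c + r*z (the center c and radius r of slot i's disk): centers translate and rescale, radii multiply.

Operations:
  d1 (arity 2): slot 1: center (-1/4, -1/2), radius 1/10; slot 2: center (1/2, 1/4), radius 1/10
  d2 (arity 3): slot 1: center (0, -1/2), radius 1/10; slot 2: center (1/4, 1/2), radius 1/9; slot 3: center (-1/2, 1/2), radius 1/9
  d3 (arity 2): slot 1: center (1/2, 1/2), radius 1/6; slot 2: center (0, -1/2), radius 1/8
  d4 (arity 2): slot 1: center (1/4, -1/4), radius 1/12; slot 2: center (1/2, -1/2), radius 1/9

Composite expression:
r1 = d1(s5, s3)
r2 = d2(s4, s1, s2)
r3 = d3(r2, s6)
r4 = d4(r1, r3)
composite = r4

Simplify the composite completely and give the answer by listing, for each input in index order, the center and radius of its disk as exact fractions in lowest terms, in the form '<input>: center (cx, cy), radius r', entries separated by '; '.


s1: center (121/216, -47/108), radius 1/486; s2: center (59/108, -47/108), radius 1/486; s3: center (7/24, -11/48), radius 1/120; s4: center (5/9, -49/108), radius 1/540; s5: center (11/48, -7/24), radius 1/120; s6: center (1/2, -5/9), radius 1/72

Nesting under d4 composes maps z -> c + r*z down each s-path.
s5: after 2 affine steps, its disk has center (11/48, -7/24), radius 1/120
s3: after 2 affine steps, its disk has center (7/24, -11/48), radius 1/120
s4: after 3 affine steps, its disk has center (5/9, -49/108), radius 1/540
s1: after 3 affine steps, its disk has center (121/216, -47/108), radius 1/486
s2: after 3 affine steps, its disk has center (59/108, -47/108), radius 1/486
s6: after 2 affine steps, its disk has center (1/2, -5/9), radius 1/72


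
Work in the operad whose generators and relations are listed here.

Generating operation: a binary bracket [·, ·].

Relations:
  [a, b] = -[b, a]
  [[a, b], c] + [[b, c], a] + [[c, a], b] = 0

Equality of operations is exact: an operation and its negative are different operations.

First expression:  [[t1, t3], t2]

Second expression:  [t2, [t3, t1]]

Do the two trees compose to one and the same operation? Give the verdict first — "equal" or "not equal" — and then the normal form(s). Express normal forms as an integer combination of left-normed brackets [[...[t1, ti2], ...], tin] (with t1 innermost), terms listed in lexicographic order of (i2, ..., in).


equal: each reduces to [[t1, t3], t2]

In normal form, the first expression is [[t1, t3], t2]
In normal form, the second expression is [[t1, t3], t2]
The normal forms match — equal.


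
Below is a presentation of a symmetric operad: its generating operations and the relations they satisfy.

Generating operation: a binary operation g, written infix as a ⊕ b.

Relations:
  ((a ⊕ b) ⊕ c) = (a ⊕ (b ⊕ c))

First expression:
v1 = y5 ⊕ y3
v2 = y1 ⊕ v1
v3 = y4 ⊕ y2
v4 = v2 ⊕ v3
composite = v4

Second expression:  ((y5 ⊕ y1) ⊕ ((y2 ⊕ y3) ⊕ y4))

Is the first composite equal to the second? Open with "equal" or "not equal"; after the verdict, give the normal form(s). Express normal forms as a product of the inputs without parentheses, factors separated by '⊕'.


not equal; first: y1 ⊕ y5 ⊕ y3 ⊕ y4 ⊕ y2; second: y5 ⊕ y1 ⊕ y2 ⊕ y3 ⊕ y4

The first expression, normalized: y1 ⊕ y5 ⊕ y3 ⊕ y4 ⊕ y2
The second expression, normalized: y5 ⊕ y1 ⊕ y2 ⊕ y3 ⊕ y4
No match — not equal.


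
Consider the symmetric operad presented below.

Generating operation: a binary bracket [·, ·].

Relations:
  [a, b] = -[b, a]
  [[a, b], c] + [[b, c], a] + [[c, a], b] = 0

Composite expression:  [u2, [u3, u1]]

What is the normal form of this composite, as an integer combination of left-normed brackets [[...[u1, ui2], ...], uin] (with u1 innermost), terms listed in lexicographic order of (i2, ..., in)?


A multilinear Lie element is pinned by u1-initial words (u1 innermost).
Composite bracket: [u2, [u3, u1]]
The bracket unfolds into 4 signed words via [a, b] = ab - ba (2^2 = 4).
Words beginning with u1 determine it all:
  from u1u3u2, sign +1: term +[[u1, u3], u2]

[[u1, u3], u2]


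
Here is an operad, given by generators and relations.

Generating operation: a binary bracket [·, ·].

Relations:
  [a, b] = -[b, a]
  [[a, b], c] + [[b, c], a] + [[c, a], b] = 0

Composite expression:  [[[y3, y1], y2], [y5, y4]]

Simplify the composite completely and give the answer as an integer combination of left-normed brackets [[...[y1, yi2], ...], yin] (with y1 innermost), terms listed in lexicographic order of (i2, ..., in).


[[[[y1, y3], y2], y4], y5] - [[[[y1, y3], y2], y5], y4]

Antisymmetry and Jacobi reduce to y1-anchored left-normed brackets.
Composite bracket: [[[y3, y1], y2], [y5, y4]]
Each bracket splits as ab - ba, giving 16 signed words (2^4 = 16).
Keep just the words that open with y1:
  word y1y3y2y4y5 has sign +1, contributing +[[[[y1, y3], y2], y4], y5]
  word y1y3y2y5y4 has sign -1, contributing -[[[[y1, y3], y2], y5], y4]


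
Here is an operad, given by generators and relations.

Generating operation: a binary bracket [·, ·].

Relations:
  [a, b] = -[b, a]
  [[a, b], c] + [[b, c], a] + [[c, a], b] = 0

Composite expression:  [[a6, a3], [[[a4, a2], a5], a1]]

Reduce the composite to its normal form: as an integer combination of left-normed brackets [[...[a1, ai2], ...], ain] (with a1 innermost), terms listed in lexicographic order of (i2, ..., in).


Expand each bracket as ab - ba; the a1-initial words give the coefficients.
Composite bracket: [[a6, a3], [[[a4, a2], a5], a1]]
Under [a, b] = ab - ba we get 32 signed associative words (2^5 = 32).
Only words starting with a1 matter:
  a1a2a4a5a3a6 (sign +1) contributes +[[[[[a1, a2], a4], a5], a3], a6]
  a1a2a4a5a6a3 (sign -1) contributes -[[[[[a1, a2], a4], a5], a6], a3]
  a1a4a2a5a3a6 (sign -1) contributes -[[[[[a1, a4], a2], a5], a3], a6]
  a1a4a2a5a6a3 (sign +1) contributes +[[[[[a1, a4], a2], a5], a6], a3]
  a1a5a2a4a3a6 (sign -1) contributes -[[[[[a1, a5], a2], a4], a3], a6]
  a1a5a2a4a6a3 (sign +1) contributes +[[[[[a1, a5], a2], a4], a6], a3]
  a1a5a4a2a3a6 (sign +1) contributes +[[[[[a1, a5], a4], a2], a3], a6]
  a1a5a4a2a6a3 (sign -1) contributes -[[[[[a1, a5], a4], a2], a6], a3]

[[[[[a1, a2], a4], a5], a3], a6] - [[[[[a1, a2], a4], a5], a6], a3] - [[[[[a1, a4], a2], a5], a3], a6] + [[[[[a1, a4], a2], a5], a6], a3] - [[[[[a1, a5], a2], a4], a3], a6] + [[[[[a1, a5], a2], a4], a6], a3] + [[[[[a1, a5], a4], a2], a3], a6] - [[[[[a1, a5], a4], a2], a6], a3]


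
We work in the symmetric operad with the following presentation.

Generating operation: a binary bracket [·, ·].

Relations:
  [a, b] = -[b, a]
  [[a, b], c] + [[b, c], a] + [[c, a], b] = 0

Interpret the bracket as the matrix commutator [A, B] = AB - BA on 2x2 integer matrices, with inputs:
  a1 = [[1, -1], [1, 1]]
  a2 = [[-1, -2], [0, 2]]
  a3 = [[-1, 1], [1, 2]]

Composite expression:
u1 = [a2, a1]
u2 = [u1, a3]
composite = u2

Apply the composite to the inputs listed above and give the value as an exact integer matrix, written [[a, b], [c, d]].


[[0, 5], [-5, 0]]

[a2, a1] = [[-2, 3], [3, 2]]
[[a2, a1], a3] = [[0, 5], [-5, 0]]


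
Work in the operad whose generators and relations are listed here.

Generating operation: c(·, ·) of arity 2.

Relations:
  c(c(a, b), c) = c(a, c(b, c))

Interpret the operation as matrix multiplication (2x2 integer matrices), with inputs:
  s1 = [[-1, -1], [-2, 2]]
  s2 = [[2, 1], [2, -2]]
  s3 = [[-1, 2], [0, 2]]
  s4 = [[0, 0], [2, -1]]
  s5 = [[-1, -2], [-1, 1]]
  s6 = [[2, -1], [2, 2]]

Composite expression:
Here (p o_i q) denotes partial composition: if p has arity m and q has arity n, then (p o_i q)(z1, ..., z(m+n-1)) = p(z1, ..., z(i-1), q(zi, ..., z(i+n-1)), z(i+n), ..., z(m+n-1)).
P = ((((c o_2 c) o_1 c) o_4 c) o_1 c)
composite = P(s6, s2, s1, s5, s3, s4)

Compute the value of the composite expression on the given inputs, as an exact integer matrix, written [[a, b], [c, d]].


[[120, -60], [48, -24]]

c(s6, s2) = [[2, 4], [8, -2]]
c(c(s6, s2), s1) = [[-10, 6], [-4, -12]]
c(s3, s4) = [[4, -2], [4, -2]]
c(s5, c(s3, s4)) = [[-12, 6], [0, 0]]
c(c(c(s6, s2), s1), c(s5, c(s3, s4))) = [[120, -60], [48, -24]]


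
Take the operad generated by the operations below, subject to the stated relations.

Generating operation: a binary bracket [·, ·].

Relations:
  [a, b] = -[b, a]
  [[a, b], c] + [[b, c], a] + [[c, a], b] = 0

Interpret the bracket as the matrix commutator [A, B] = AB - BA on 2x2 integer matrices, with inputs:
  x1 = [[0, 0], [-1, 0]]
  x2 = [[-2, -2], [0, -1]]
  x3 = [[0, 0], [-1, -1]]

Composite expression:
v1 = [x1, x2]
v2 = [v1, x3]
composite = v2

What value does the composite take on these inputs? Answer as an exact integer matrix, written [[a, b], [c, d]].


[[0, 0], [-3, 0]]

[x1, x2] = [[-2, 0], [1, 2]]
[[x1, x2], x3] = [[0, 0], [-3, 0]]


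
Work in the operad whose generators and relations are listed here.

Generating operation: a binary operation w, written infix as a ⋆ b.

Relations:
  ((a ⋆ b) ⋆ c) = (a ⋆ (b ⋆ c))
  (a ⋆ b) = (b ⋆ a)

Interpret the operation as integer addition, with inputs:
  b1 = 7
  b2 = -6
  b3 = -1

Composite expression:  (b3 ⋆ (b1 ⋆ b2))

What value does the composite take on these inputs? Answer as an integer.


0

(b1 ⋆ b2) = 1
(b3 ⋆ (b1 ⋆ b2)) = 0


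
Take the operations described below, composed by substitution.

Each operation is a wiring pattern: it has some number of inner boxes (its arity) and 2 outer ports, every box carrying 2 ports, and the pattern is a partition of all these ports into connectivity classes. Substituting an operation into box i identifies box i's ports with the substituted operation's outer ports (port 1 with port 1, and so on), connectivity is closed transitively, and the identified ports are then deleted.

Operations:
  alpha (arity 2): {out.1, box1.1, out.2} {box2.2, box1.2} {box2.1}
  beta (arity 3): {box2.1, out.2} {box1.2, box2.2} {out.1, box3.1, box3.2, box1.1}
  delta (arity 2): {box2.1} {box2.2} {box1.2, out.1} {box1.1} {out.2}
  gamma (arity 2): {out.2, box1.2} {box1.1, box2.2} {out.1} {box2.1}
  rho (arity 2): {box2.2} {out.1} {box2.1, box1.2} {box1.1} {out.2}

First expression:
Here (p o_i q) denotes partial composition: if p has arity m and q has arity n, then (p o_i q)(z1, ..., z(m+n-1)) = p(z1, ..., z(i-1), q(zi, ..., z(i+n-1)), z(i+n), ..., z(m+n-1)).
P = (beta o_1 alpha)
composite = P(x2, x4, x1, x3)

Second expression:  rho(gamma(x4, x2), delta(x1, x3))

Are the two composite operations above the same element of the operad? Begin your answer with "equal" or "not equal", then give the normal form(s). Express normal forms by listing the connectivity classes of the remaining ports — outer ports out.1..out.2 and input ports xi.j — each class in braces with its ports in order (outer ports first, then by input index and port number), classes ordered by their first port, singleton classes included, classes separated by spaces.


not equal; the first gives {out.1, x1.2, x2.1, x3.1, x3.2} {out.2, x1.1} {x2.2, x4.2} {x4.1} and the second {out.1} {out.2} {x1.1} {x1.2, x4.2} {x2.1} {x2.2, x4.1} {x3.1} {x3.2}

Reducing the first expression gives {out.1, x1.2, x2.1, x3.1, x3.2} {out.2, x1.1} {x2.2, x4.2} {x4.1}
Reducing the second expression gives {out.1} {out.2} {x1.1} {x1.2, x4.2} {x2.1} {x2.2, x4.1} {x3.1} {x3.2}
They disagree, so not equal.


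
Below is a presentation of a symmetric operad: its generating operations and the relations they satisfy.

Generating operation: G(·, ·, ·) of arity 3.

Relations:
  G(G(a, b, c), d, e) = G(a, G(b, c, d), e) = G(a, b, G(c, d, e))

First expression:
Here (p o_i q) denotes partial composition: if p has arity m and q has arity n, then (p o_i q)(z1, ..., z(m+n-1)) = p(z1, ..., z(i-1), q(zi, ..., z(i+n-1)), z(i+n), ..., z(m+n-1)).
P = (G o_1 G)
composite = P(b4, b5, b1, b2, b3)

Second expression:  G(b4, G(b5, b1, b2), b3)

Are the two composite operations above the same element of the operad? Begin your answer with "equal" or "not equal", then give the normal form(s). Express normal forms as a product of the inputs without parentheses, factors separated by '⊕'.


equal; the common form is b4 ⊕ b5 ⊕ b1 ⊕ b2 ⊕ b3

The first expression reduces to b4 ⊕ b5 ⊕ b1 ⊕ b2 ⊕ b3
The second expression reduces to b4 ⊕ b5 ⊕ b1 ⊕ b2 ⊕ b3
Both agree, so they are equal.


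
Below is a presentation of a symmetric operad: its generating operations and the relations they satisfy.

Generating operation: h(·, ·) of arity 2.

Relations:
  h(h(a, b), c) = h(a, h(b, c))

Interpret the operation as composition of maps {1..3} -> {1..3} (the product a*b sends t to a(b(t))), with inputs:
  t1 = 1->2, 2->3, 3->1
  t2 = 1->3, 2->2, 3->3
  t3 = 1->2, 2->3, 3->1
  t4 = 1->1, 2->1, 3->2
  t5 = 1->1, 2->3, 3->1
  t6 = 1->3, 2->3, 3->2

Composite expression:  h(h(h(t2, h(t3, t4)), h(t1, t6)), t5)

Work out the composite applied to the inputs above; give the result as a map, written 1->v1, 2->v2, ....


1->2, 2->3, 3->2

h(t3, t4) = 1->2, 2->2, 3->3
h(t2, h(t3, t4)) = 1->2, 2->2, 3->3
h(t1, t6) = 1->1, 2->1, 3->3
h(h(t2, h(t3, t4)), h(t1, t6)) = 1->2, 2->2, 3->3
h(h(h(t2, h(t3, t4)), h(t1, t6)), t5) = 1->2, 2->3, 3->2


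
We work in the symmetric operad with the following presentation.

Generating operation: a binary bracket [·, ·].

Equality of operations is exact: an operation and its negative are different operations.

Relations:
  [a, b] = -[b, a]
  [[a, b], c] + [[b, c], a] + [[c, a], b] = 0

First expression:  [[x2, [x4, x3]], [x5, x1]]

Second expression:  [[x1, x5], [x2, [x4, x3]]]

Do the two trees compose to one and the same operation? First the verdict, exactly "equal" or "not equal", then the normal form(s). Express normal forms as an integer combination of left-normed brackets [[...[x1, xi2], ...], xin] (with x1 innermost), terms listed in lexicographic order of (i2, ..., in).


equal — both sides give -[[[[x1, x5], x2], x3], x4] + [[[[x1, x5], x2], x4], x3] + [[[[x1, x5], x3], x4], x2] - [[[[x1, x5], x4], x3], x2]


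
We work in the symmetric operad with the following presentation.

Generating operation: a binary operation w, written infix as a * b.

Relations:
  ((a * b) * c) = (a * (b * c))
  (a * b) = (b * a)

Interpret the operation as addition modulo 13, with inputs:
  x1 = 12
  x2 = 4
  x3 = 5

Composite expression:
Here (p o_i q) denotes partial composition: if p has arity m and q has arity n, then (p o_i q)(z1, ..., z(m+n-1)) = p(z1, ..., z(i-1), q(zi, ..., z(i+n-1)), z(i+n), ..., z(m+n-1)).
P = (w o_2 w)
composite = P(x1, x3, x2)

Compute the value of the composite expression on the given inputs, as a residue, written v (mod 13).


8 (mod 13)

(x3 * x2) = 9
(x1 * (x3 * x2)) = 8


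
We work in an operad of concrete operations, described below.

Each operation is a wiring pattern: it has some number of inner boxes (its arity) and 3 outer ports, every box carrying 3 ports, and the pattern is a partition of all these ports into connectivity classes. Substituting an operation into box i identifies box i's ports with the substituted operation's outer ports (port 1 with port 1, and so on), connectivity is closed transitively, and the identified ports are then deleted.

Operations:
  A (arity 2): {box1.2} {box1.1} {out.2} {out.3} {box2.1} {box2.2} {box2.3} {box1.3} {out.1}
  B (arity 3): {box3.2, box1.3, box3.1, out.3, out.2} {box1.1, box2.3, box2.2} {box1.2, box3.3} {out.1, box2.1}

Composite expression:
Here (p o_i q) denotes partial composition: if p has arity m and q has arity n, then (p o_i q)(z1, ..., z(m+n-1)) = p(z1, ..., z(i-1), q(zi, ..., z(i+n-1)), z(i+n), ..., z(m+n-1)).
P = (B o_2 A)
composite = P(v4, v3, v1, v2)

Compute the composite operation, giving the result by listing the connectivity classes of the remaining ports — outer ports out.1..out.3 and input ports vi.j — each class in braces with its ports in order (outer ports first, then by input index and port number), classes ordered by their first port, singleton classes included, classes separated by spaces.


{out.1} {out.2, out.3, v2.1, v2.2, v4.3} {v1.1} {v1.2} {v1.3} {v2.3, v4.2} {v3.1} {v3.2} {v3.3} {v4.1}

Two ports join when wires chain via B-identified ports.
the subtree at A composes to {out.1} {out.2} {out.3} {v1.1} {v1.2} {v1.3} {v3.1} {v3.2} {v3.3} on (v3, v1); out.j = own outer ports
the subtree at B composes to {out.1} {out.2, out.3, v2.1, v2.2, v4.3} {v1.1} {v1.2} {v1.3} {v2.3, v4.2} {v3.1} {v3.2} {v3.3} {v4.1} on (v4, v3, v1, v2); out.j = own outer ports


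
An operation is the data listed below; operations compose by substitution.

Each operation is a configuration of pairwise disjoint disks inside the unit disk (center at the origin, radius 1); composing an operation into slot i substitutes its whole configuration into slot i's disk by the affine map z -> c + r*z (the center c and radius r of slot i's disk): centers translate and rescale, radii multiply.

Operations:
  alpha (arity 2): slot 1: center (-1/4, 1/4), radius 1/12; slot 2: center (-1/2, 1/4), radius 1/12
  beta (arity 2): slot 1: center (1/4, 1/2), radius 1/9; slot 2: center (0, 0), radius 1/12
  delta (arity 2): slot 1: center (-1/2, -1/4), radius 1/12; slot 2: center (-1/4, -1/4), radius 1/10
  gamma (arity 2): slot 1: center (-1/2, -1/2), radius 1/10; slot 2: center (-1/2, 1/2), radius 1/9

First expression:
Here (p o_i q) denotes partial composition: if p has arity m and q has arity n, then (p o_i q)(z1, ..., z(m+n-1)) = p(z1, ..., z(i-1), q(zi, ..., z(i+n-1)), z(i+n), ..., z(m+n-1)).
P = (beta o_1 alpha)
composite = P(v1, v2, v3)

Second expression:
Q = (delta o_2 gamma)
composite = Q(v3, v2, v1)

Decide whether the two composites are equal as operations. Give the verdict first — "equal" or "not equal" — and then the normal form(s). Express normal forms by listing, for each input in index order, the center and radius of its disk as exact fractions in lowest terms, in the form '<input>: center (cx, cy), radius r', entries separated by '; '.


The first composite normalizes to v1: center (2/9, 19/36), radius 1/108; v2: center (7/36, 19/36), radius 1/108; v3: center (0, 0), radius 1/12
The second composite normalizes to v1: center (-3/10, -1/5), radius 1/90; v2: center (-3/10, -3/10), radius 1/100; v3: center (-1/2, -1/4), radius 1/12
No match — not equal.

not equal; the first gives v1: center (2/9, 19/36), radius 1/108; v2: center (7/36, 19/36), radius 1/108; v3: center (0, 0), radius 1/12 and the second v1: center (-3/10, -1/5), radius 1/90; v2: center (-3/10, -3/10), radius 1/100; v3: center (-1/2, -1/4), radius 1/12


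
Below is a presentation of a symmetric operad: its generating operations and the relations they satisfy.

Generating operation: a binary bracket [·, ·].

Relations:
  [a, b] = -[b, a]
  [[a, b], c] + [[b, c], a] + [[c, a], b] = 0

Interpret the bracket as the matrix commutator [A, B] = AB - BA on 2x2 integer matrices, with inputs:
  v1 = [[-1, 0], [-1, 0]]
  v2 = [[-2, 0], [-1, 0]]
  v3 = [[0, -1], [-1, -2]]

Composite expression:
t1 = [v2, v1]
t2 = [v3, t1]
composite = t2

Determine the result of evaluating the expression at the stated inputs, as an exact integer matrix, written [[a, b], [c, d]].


[[1, 0], [2, -1]]

[v2, v1] = [[0, 0], [-1, 0]]
[v3, [v2, v1]] = [[1, 0], [2, -1]]


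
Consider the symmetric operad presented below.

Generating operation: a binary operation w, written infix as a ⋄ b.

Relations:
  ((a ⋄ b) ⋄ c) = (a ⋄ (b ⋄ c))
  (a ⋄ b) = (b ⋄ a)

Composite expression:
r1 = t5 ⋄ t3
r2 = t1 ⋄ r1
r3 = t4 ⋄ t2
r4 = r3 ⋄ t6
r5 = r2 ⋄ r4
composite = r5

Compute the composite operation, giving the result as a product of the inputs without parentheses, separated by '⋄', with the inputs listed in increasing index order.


t1 ⋄ t2 ⋄ t3 ⋄ t4 ⋄ t5 ⋄ t6

Shape and order are irrelevant to w; the t-input set decides.
(t5 ⋄ t3) spells out as t5 ⋄ t3
(t1 ⋄ (t5 ⋄ t3)) spells out as t1 ⋄ t5 ⋄ t3
(t4 ⋄ t2) spells out as t4 ⋄ t2
((t4 ⋄ t2) ⋄ t6) spells out as t4 ⋄ t2 ⋄ t6
((t1 ⋄ (t5 ⋄ t3)) ⋄ ((t4 ⋄ t2) ⋄ t6)) spells out as t1 ⋄ t5 ⋄ t3 ⋄ t4 ⋄ t2 ⋄ t6
rearranged into index order: t1 ⋄ t2 ⋄ t3 ⋄ t4 ⋄ t5 ⋄ t6


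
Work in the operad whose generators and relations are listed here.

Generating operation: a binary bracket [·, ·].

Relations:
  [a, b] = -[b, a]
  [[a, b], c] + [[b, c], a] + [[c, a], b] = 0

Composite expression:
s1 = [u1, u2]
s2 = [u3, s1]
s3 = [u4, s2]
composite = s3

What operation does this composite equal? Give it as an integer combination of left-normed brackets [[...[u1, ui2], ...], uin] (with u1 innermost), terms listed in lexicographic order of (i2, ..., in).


[[[u1, u2], u3], u4]


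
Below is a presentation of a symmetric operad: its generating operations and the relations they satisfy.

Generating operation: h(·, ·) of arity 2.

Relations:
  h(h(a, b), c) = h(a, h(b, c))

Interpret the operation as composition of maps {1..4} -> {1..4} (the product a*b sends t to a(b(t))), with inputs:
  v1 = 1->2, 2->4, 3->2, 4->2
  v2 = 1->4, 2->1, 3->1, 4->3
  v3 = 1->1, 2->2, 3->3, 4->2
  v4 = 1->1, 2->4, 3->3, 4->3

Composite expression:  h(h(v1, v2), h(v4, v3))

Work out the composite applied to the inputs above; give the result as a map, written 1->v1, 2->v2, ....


1->2, 2->2, 3->2, 4->2

h(v1, v2) = 1->2, 2->2, 3->2, 4->2
h(v4, v3) = 1->1, 2->4, 3->3, 4->4
h(h(v1, v2), h(v4, v3)) = 1->2, 2->2, 3->2, 4->2


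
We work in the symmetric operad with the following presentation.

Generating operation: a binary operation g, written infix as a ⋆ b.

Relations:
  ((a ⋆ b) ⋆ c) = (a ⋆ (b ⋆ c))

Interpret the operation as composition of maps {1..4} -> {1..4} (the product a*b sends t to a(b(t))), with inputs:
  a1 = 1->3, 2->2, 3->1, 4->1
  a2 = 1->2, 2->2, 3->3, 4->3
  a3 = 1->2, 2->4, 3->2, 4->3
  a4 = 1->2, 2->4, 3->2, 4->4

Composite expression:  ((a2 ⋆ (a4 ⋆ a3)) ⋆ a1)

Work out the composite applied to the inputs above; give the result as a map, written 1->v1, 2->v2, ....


(a4 ⋆ a3) = 1->4, 2->4, 3->4, 4->2
(a2 ⋆ (a4 ⋆ a3)) = 1->3, 2->3, 3->3, 4->2
((a2 ⋆ (a4 ⋆ a3)) ⋆ a1) = 1->3, 2->3, 3->3, 4->3

1->3, 2->3, 3->3, 4->3


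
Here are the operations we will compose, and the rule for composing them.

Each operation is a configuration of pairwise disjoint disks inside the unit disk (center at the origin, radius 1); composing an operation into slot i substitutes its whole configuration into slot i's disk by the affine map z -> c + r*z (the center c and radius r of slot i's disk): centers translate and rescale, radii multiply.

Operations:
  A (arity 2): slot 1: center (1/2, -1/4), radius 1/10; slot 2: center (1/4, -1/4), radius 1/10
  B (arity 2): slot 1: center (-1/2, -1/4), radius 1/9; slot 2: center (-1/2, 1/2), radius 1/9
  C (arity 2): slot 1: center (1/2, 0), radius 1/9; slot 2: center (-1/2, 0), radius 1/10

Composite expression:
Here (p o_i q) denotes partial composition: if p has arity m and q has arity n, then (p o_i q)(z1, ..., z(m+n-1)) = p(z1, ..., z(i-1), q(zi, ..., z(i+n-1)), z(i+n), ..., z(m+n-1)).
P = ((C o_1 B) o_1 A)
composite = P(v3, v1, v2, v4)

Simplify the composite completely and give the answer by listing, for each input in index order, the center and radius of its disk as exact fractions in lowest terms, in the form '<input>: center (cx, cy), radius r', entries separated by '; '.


v1: center (145/324, -5/162), radius 1/810; v2: center (4/9, 1/18), radius 1/81; v3: center (73/162, -5/162), radius 1/810; v4: center (-1/2, 0), radius 1/10

Affine substitution under C: radii multiply and v-centers shift.
for v3, the 3-step affine chain lands on center (73/162, -5/162), radius 1/810
for v1, the 3-step affine chain lands on center (145/324, -5/162), radius 1/810
for v2, the 2-step affine chain lands on center (4/9, 1/18), radius 1/81
for v4, the 1-step affine chain lands on center (-1/2, 0), radius 1/10


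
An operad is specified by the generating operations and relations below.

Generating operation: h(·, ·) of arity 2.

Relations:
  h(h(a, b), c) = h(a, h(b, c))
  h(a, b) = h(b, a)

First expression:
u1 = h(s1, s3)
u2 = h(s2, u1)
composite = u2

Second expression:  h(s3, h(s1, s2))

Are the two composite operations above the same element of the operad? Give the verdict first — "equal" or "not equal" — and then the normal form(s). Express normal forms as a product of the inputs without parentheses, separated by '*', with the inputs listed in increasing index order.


equal; both compose to s1 * s2 * s3

In normal form, the first expression is s1 * s2 * s3
In normal form, the second expression is s1 * s2 * s3
One common form — equal.
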